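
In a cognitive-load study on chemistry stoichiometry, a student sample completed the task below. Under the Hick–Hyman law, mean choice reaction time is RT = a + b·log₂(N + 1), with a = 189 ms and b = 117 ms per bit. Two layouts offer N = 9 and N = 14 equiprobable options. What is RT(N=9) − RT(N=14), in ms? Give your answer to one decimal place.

-68.4

RT(9) = 189 + 117·log₂(10) = 189 + 117·3.3219 = 577.6623 ms.
RT(14) = 189 + 117·log₂(15) = 189 + 117·3.9069 = 646.1073 ms.
Difference = 577.6623 − 646.1073 = -68.4450 ≈ -68.4 ms.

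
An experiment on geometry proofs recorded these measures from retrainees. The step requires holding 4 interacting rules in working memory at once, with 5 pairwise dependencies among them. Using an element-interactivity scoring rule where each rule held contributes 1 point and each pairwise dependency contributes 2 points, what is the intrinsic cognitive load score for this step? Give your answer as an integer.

Element contribution: 4 × 1 = 4.
Interaction contribution: 5 × 2 = 10.
Intrinsic load = 4 + 10 = 14.

14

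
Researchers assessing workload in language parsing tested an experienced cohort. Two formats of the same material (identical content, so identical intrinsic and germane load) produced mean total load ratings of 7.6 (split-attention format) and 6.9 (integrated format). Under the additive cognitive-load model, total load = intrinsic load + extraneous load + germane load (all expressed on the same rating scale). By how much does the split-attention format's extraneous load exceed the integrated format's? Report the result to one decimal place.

0.7

Intrinsic and germane load are equal across formats, so the difference in total load equals the difference in extraneous load.
Extraneous-load difference = 7.6 − 6.9 = 0.7.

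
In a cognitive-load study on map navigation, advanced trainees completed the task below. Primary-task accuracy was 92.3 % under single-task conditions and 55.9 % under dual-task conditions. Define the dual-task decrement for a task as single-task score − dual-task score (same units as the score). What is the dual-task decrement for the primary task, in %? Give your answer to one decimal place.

36.4

Decrement = 92.3 − 55.9 = 36.4000 % ≈ 36.4 %.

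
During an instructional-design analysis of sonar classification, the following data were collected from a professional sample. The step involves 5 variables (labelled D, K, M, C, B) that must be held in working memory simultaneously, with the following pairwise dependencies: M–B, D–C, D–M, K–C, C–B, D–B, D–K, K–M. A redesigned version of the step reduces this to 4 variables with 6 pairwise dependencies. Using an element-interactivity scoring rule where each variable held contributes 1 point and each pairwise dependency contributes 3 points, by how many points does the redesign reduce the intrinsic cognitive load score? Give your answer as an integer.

7

Original: 5 × 1 + 8 × 3 = 5 + 24 = 29.
Redesigned: 4 × 1 + 6 × 3 = 4 + 18 = 22.
Reduction = 29 − 22 = 7.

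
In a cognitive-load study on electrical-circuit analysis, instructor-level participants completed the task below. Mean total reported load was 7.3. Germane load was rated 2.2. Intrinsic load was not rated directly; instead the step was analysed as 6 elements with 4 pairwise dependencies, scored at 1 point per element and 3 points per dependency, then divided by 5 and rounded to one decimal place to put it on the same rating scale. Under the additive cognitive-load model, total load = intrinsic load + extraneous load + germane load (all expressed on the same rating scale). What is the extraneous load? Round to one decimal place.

Intrinsic (element-interactivity): (6 × 1 + 4 × 3) / 5 = 18 / 5 = 3.6000 → 3.6.
extraneous load = total − intrinsic − germane
             = 7.3 − 3.6 − 2.2 = 1.5.

1.5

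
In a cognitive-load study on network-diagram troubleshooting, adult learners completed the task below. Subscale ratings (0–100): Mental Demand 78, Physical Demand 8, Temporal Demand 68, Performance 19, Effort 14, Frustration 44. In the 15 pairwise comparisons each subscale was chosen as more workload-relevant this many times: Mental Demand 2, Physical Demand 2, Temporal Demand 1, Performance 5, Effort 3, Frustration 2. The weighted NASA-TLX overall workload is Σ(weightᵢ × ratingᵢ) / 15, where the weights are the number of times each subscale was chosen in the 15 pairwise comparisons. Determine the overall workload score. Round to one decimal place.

31.0

The tallies are the weights (they sum to 15).
Weighted sum = 2·78 + 2·8 + 1·68 + 5·19 + 3·14 + 2·44
            = 156 + 16 + 68 + 95 + 42 + 88 = 465.
Overall workload = 465 / 15 = 31.0000 ≈ 31.0.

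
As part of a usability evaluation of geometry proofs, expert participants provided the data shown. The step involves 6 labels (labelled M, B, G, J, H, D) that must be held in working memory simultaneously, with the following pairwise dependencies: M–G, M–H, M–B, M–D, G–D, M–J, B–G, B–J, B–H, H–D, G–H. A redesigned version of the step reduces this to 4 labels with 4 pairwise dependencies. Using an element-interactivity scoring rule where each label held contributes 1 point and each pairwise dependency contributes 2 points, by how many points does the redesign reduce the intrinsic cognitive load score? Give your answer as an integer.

Original: 6 × 1 + 11 × 2 = 6 + 22 = 28.
Redesigned: 4 × 1 + 4 × 2 = 4 + 8 = 12.
Reduction = 28 − 12 = 16.

16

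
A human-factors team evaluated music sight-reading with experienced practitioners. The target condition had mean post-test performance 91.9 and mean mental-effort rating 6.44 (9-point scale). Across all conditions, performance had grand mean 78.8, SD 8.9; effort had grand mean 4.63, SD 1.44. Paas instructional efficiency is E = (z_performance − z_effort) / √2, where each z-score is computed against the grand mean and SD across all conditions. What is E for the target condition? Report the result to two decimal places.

z_performance = (91.9 − 78.8) / 8.9 = 13.1000 / 8.9 = 1.4719.
z_effort = (6.44 − 4.63) / 1.44 = 1.8100 / 1.44 = 1.2569.
z_P − z_E = 1.4719 − 1.2569 = 0.2150.
E = 0.2150 / √2 = 0.2150 / 1.41421 = 0.1520 ≈ 0.15.

0.15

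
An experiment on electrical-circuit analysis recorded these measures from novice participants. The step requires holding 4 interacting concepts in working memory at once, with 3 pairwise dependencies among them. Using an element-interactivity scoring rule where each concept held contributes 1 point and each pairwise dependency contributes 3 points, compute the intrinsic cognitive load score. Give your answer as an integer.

13

Element contribution: 4 × 1 = 4.
Interaction contribution: 3 × 3 = 9.
Intrinsic load = 4 + 9 = 13.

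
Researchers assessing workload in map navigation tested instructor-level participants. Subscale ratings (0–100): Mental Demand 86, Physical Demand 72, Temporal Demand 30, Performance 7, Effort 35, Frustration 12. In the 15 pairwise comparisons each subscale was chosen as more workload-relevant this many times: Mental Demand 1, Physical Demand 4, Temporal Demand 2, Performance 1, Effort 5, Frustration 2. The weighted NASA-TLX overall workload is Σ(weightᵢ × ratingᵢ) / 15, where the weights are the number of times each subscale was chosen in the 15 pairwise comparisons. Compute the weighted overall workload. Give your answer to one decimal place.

The tallies are the weights (they sum to 15).
Weighted sum = 1·86 + 4·72 + 2·30 + 1·7 + 5·35 + 2·12
            = 86 + 288 + 60 + 7 + 175 + 24 = 640.
Overall workload = 640 / 15 = 42.6667 ≈ 42.7.

42.7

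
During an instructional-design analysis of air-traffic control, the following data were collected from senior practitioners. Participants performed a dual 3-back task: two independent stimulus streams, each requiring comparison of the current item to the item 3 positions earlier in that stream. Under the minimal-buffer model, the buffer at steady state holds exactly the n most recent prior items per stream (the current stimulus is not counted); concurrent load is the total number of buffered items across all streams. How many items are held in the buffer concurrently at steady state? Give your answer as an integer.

6

Each stream's buffer holds its 3 most recent prior items.
Two independent streams: 2 × 3 = 6 buffered items at steady state.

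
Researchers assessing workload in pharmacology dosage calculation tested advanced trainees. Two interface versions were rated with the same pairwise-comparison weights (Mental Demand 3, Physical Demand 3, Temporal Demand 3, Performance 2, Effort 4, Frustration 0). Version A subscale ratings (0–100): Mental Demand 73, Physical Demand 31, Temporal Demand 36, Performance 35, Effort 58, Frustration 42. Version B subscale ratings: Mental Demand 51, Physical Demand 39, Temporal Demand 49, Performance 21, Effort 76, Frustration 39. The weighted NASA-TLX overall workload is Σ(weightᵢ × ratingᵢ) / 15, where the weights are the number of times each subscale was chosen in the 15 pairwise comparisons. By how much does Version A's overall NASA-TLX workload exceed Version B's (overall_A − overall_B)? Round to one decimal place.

Version A weighted sum = 3·73 + 3·31 + 3·36 + 2·35 + 4·58 + 0·42 = 219 + 93 + 108 + 70 + 232 + 0 = 722; overall_A = 722/15 = 48.1333.
Version B weighted sum = 3·51 + 3·39 + 3·49 + 2·21 + 4·76 + 0·39 = 153 + 117 + 147 + 42 + 304 + 0 = 763; overall_B = 763/15 = 50.8667.
Difference = 48.1333 − 50.8667 = -2.7334 ≈ -2.7.

-2.7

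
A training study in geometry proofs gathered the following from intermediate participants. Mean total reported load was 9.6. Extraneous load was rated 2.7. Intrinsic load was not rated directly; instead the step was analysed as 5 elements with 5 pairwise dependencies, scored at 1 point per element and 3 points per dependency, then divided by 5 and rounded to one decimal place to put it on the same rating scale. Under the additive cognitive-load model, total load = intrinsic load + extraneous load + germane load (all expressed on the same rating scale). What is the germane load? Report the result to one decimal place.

Intrinsic (element-interactivity): (5 × 1 + 5 × 3) / 5 = 20 / 5 = 4.0000 → 4.0.
germane load = total − intrinsic − extraneous
             = 9.6 − 4.0 − 2.7 = 2.9.

2.9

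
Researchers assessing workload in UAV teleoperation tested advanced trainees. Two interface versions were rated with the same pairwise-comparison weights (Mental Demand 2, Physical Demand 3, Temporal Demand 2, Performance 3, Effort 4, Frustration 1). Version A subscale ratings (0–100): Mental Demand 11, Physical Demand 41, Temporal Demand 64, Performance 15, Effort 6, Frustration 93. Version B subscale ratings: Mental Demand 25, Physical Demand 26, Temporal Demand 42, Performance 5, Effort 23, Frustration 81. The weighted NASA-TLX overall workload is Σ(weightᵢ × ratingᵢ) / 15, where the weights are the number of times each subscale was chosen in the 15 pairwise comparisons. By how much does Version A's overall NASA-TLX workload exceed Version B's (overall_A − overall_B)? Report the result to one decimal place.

2.3

Version A weighted sum = 2·11 + 3·41 + 2·64 + 3·15 + 4·6 + 1·93 = 22 + 123 + 128 + 45 + 24 + 93 = 435; overall_A = 435/15 = 29.0000.
Version B weighted sum = 2·25 + 3·26 + 2·42 + 3·5 + 4·23 + 1·81 = 50 + 78 + 84 + 15 + 92 + 81 = 400; overall_B = 400/15 = 26.6667.
Difference = 29.0000 − 26.6667 = 2.3333 ≈ 2.3.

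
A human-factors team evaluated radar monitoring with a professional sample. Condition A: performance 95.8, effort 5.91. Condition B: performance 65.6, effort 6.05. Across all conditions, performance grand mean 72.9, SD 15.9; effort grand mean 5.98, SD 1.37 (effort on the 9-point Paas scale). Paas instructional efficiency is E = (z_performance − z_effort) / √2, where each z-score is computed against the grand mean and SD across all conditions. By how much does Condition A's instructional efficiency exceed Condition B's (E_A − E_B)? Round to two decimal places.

1.42

Condition A: z_P = (95.8 − 72.9)/15.9 = 1.4403; z_E = (5.91 − 5.98)/1.37 = -0.0511; E_A = (1.4403 − (-0.0511))/√2 = 1.0546.
Condition B: z_P = (65.6 − 72.9)/15.9 = -0.4591; z_E = (6.05 − 5.98)/1.37 = 0.0511; E_B = (-0.4591 − 0.0511)/√2 = -0.3608.
E_A − E_B = 1.0546 − (-0.3608) = 1.4154 ≈ 1.42.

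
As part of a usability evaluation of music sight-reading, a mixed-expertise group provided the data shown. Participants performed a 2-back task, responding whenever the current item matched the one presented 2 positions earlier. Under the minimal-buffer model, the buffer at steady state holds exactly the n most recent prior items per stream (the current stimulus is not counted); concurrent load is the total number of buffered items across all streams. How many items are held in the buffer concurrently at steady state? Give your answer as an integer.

2

The buffer holds the 2 most recent prior items.
Steady-state concurrent load = 2 items.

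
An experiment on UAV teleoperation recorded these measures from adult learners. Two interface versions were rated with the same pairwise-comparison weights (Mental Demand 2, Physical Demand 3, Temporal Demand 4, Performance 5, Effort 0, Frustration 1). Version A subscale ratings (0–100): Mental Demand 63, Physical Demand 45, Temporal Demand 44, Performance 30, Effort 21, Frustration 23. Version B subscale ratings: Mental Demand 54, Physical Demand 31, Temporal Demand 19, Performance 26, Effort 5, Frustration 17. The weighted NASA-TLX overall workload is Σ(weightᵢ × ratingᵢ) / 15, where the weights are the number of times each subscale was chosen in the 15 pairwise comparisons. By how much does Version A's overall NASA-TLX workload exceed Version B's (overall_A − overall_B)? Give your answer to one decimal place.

Version A weighted sum = 2·63 + 3·45 + 4·44 + 5·30 + 0·21 + 1·23 = 126 + 135 + 176 + 150 + 0 + 23 = 610; overall_A = 610/15 = 40.6667.
Version B weighted sum = 2·54 + 3·31 + 4·19 + 5·26 + 0·5 + 1·17 = 108 + 93 + 76 + 130 + 0 + 17 = 424; overall_B = 424/15 = 28.2667.
Difference = 40.6667 − 28.2667 = 12.4000 ≈ 12.4.

12.4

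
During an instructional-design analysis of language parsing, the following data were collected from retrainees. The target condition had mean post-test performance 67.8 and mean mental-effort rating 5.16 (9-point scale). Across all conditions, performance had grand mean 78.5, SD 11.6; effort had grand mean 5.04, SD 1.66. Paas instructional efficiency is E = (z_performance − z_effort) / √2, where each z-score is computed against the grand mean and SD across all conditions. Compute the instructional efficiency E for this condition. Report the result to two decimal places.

z_performance = (67.8 − 78.5) / 11.6 = -10.7000 / 11.6 = -0.9224.
z_effort = (5.16 − 5.04) / 1.66 = 0.1200 / 1.66 = 0.0723.
z_P − z_E = -0.9224 − 0.0723 = -0.9947.
E = -0.9947 / √2 = -0.9947 / 1.41421 = -0.7034 ≈ -0.70.

-0.70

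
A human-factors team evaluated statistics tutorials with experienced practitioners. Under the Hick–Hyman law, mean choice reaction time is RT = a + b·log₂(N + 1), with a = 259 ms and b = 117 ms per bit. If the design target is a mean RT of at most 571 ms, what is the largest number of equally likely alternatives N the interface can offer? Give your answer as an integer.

5

Set 259 + 117·log₂(N + 1) ≤ 571.
log₂(N + 1) ≤ (571 − 259) / 117 = 2.6667.
N + 1 ≤ 2^2.6667 = 6.3498.
N ≤ 5.3498, so the largest integer N is 5.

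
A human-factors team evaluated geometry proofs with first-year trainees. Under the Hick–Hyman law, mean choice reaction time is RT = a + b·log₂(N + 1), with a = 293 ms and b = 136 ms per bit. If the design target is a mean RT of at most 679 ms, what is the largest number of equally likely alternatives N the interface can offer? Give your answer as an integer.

6

Set 293 + 136·log₂(N + 1) ≤ 679.
log₂(N + 1) ≤ (679 − 293) / 136 = 2.8382.
N + 1 ≤ 2^2.8382 = 7.1513.
N ≤ 6.1513, so the largest integer N is 6.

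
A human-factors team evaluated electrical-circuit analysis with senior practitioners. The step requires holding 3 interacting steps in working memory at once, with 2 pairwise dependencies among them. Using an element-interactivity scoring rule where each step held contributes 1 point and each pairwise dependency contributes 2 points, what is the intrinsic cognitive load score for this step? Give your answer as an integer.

Element contribution: 3 × 1 = 3.
Interaction contribution: 2 × 2 = 4.
Intrinsic load = 3 + 4 = 7.

7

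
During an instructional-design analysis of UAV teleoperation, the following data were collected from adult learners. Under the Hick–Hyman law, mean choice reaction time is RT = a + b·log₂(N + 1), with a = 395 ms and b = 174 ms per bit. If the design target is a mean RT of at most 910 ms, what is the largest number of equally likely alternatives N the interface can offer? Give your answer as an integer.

Set 395 + 174·log₂(N + 1) ≤ 910.
log₂(N + 1) ≤ (910 − 395) / 174 = 2.9598.
N + 1 ≤ 2^2.9598 = 7.7802.
N ≤ 6.7802, so the largest integer N is 6.

6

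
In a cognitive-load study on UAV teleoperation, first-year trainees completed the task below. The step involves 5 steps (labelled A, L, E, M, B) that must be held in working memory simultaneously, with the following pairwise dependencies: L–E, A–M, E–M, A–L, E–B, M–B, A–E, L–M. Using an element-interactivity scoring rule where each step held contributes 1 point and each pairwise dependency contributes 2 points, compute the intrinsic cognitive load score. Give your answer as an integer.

Count of steps held simultaneously: 5.
Count of pairwise dependencies listed: 8.
Element contribution: 5 × 1 = 5.
Interaction contribution: 8 × 2 = 16.
Intrinsic load = 5 + 16 = 21.

21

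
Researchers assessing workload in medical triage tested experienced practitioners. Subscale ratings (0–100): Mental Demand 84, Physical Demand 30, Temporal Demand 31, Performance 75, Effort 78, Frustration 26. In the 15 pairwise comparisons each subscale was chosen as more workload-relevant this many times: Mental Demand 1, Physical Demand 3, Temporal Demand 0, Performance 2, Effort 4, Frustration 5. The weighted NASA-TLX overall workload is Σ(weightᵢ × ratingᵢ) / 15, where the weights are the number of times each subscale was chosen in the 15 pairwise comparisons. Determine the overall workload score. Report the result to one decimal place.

The tallies are the weights (they sum to 15).
Weighted sum = 1·84 + 3·30 + 0·31 + 2·75 + 4·78 + 5·26
            = 84 + 90 + 0 + 150 + 312 + 130 = 766.
Overall workload = 766 / 15 = 51.0667 ≈ 51.1.

51.1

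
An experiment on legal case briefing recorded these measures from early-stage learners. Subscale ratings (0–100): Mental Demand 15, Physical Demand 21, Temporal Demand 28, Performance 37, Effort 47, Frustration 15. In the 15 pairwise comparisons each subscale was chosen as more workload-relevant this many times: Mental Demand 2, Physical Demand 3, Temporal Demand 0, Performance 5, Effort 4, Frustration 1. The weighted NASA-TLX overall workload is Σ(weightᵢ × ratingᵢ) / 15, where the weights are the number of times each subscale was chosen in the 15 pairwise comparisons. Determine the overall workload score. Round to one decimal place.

32.1

The tallies are the weights (they sum to 15).
Weighted sum = 2·15 + 3·21 + 0·28 + 5·37 + 4·47 + 1·15
            = 30 + 63 + 0 + 185 + 188 + 15 = 481.
Overall workload = 481 / 15 = 32.0667 ≈ 32.1.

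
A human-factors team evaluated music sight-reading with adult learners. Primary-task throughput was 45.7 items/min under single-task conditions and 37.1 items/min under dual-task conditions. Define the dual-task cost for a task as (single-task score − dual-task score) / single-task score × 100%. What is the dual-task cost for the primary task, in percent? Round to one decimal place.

Cost = (45.7 − 37.1) / 45.7 × 100%
     = 8.6000 / 45.7 × 100% = 18.8184%.
≈ 18.8%.

18.8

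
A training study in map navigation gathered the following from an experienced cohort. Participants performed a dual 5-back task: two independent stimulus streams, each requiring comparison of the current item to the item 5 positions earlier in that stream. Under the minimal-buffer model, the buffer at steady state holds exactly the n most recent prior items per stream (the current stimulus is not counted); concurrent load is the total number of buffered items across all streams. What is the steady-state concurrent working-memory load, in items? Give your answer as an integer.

10

Each stream's buffer holds its 5 most recent prior items.
Two independent streams: 2 × 5 = 10 buffered items at steady state.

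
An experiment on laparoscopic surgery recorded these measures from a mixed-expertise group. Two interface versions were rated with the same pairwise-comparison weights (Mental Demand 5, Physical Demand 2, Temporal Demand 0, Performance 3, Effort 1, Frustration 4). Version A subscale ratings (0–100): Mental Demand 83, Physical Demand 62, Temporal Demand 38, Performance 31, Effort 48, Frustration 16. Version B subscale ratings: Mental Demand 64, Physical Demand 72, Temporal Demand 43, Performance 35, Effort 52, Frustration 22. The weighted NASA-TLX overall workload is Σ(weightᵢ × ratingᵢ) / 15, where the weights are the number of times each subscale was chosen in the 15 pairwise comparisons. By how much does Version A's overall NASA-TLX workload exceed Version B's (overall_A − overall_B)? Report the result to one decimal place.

2.3

Version A weighted sum = 5·83 + 2·62 + 0·38 + 3·31 + 1·48 + 4·16 = 415 + 124 + 0 + 93 + 48 + 64 = 744; overall_A = 744/15 = 49.6000.
Version B weighted sum = 5·64 + 2·72 + 0·43 + 3·35 + 1·52 + 4·22 = 320 + 144 + 0 + 105 + 52 + 88 = 709; overall_B = 709/15 = 47.2667.
Difference = 49.6000 − 47.2667 = 2.3333 ≈ 2.3.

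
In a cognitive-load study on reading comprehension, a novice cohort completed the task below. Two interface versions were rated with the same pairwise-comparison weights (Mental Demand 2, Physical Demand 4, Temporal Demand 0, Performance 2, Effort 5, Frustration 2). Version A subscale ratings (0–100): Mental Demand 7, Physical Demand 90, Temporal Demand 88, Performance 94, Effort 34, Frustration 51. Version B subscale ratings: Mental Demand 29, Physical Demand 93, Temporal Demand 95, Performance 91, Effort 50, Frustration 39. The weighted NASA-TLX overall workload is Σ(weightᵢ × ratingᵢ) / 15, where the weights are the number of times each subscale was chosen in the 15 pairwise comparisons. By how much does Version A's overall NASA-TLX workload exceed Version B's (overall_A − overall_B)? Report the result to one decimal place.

Version A weighted sum = 2·7 + 4·90 + 0·88 + 2·94 + 5·34 + 2·51 = 14 + 360 + 0 + 188 + 170 + 102 = 834; overall_A = 834/15 = 55.6000.
Version B weighted sum = 2·29 + 4·93 + 0·95 + 2·91 + 5·50 + 2·39 = 58 + 372 + 0 + 182 + 250 + 78 = 940; overall_B = 940/15 = 62.6667.
Difference = 55.6000 − 62.6667 = -7.0667 ≈ -7.1.

-7.1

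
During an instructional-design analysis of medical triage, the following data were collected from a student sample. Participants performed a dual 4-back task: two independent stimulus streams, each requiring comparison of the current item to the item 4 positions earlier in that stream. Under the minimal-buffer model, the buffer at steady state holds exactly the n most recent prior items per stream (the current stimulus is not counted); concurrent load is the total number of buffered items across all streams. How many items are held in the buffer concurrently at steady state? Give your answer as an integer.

Each stream's buffer holds its 4 most recent prior items.
Two independent streams: 2 × 4 = 8 buffered items at steady state.

8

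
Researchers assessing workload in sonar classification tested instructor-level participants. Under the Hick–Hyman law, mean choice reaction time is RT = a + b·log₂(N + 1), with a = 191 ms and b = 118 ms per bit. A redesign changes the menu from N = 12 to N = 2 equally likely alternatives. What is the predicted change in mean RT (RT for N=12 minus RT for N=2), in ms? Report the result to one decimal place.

249.6

RT(12) = 191 + 118·log₂(13) = 191 + 118·3.7004 = 627.6472 ms.
RT(2) = 191 + 118·log₂(3) = 191 + 118·1.5850 = 378.0300 ms.
Difference = 627.6472 − 378.0300 = 249.6172 ≈ 249.6 ms.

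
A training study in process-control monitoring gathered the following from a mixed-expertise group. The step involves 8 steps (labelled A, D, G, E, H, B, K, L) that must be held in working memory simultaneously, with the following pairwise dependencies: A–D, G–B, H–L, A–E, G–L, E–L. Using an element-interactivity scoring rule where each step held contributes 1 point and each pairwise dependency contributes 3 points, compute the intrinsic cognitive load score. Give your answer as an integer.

26

Count of steps held simultaneously: 8.
Count of pairwise dependencies listed: 6.
Element contribution: 8 × 1 = 8.
Interaction contribution: 6 × 3 = 18.
Intrinsic load = 8 + 18 = 26.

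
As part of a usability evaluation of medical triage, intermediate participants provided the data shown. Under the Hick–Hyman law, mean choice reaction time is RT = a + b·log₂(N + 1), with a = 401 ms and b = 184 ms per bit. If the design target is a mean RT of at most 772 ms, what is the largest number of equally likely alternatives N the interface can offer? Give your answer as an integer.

3

Set 401 + 184·log₂(N + 1) ≤ 772.
log₂(N + 1) ≤ (772 − 401) / 184 = 2.0163.
N + 1 ≤ 2^2.0163 = 4.0454.
N ≤ 3.0454, so the largest integer N is 3.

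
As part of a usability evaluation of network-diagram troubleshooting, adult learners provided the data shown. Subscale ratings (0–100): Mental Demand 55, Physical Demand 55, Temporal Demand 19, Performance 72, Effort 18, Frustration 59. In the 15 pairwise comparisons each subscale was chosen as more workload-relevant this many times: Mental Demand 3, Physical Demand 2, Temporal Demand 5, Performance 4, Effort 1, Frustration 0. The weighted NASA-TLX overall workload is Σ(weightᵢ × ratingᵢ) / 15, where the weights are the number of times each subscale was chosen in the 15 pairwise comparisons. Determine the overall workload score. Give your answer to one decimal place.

45.1

The tallies are the weights (they sum to 15).
Weighted sum = 3·55 + 2·55 + 5·19 + 4·72 + 1·18 + 0·59
            = 165 + 110 + 95 + 288 + 18 + 0 = 676.
Overall workload = 676 / 15 = 45.0667 ≈ 45.1.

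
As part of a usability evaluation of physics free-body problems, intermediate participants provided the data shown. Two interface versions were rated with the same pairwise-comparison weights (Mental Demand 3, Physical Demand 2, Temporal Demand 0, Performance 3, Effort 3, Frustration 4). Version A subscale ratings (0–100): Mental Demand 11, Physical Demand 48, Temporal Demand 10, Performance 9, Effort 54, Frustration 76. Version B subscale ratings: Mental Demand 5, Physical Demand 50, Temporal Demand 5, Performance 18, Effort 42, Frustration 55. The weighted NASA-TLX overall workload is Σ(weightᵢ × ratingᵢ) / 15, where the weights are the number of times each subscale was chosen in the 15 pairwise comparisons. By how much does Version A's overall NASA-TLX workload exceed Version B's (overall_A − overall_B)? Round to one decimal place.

Version A weighted sum = 3·11 + 2·48 + 0·10 + 3·9 + 3·54 + 4·76 = 33 + 96 + 0 + 27 + 162 + 304 = 622; overall_A = 622/15 = 41.4667.
Version B weighted sum = 3·5 + 2·50 + 0·5 + 3·18 + 3·42 + 4·55 = 15 + 100 + 0 + 54 + 126 + 220 = 515; overall_B = 515/15 = 34.3333.
Difference = 41.4667 − 34.3333 = 7.1334 ≈ 7.1.

7.1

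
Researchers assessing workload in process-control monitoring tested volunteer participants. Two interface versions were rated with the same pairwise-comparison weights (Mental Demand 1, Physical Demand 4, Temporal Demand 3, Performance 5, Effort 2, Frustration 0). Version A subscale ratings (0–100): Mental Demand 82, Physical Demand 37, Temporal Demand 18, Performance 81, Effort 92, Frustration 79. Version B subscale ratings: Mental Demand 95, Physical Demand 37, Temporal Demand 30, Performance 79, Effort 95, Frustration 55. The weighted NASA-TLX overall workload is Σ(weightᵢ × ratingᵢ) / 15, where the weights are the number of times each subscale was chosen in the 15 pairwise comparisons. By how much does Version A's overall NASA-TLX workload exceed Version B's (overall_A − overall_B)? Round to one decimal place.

-3.0

Version A weighted sum = 1·82 + 4·37 + 3·18 + 5·81 + 2·92 + 0·79 = 82 + 148 + 54 + 405 + 184 + 0 = 873; overall_A = 873/15 = 58.2000.
Version B weighted sum = 1·95 + 4·37 + 3·30 + 5·79 + 2·95 + 0·55 = 95 + 148 + 90 + 395 + 190 + 0 = 918; overall_B = 918/15 = 61.2000.
Difference = 58.2000 − 61.2000 = -3.0000 ≈ -3.0.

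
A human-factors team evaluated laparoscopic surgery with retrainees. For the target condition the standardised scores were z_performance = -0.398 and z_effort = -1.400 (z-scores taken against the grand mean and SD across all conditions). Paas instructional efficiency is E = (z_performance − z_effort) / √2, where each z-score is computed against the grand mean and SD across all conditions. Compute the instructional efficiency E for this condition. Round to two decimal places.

z_P − z_E = -0.398 − (-1.400) = 1.0020.
E = 1.0020 / √2 = 1.0020 / 1.41421 = 0.7085 ≈ 0.71.

0.71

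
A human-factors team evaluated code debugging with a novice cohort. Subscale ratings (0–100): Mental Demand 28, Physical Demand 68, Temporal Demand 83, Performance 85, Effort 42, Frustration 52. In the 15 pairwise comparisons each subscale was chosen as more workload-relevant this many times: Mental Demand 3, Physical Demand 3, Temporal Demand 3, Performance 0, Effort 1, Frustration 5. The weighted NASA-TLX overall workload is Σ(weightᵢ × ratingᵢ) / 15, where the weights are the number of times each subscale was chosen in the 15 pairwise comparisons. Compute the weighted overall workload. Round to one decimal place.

55.9

The tallies are the weights (they sum to 15).
Weighted sum = 3·28 + 3·68 + 3·83 + 0·85 + 1·42 + 5·52
            = 84 + 204 + 249 + 0 + 42 + 260 = 839.
Overall workload = 839 / 15 = 55.9333 ≈ 55.9.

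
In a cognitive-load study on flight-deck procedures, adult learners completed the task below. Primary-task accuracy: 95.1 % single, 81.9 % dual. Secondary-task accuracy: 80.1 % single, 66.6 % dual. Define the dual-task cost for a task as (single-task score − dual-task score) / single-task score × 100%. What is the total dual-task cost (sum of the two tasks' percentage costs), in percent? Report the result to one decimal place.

Primary cost = (95.1 − 81.9) / 95.1 × 100% = 13.8801%.
Secondary cost = (80.1 − 66.6) / 80.1 × 100% = 16.8539%.
Total = 13.8801% + 16.8539% = 30.7340% ≈ 30.7%.

30.7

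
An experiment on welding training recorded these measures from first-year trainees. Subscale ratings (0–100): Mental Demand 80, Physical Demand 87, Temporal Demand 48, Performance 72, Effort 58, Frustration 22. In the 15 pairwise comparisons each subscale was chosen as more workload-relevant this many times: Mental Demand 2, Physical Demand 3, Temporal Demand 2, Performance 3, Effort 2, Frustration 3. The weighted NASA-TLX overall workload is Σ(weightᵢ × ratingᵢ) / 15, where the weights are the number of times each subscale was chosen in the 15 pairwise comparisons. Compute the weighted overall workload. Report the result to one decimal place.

61.0

The tallies are the weights (they sum to 15).
Weighted sum = 2·80 + 3·87 + 2·48 + 3·72 + 2·58 + 3·22
            = 160 + 261 + 96 + 216 + 116 + 66 = 915.
Overall workload = 915 / 15 = 61.0000 ≈ 61.0.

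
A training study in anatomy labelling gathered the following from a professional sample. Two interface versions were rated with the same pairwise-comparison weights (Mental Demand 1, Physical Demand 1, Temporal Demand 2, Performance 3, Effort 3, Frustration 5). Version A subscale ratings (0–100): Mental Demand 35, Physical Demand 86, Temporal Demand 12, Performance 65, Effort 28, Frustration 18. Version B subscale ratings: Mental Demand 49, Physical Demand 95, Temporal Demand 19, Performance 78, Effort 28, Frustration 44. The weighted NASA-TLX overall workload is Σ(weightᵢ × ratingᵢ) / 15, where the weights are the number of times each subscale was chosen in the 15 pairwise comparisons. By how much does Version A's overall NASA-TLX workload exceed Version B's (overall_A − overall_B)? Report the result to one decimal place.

-13.7

Version A weighted sum = 1·35 + 1·86 + 2·12 + 3·65 + 3·28 + 5·18 = 35 + 86 + 24 + 195 + 84 + 90 = 514; overall_A = 514/15 = 34.2667.
Version B weighted sum = 1·49 + 1·95 + 2·19 + 3·78 + 3·28 + 5·44 = 49 + 95 + 38 + 234 + 84 + 220 = 720; overall_B = 720/15 = 48.0000.
Difference = 34.2667 − 48.0000 = -13.7333 ≈ -13.7.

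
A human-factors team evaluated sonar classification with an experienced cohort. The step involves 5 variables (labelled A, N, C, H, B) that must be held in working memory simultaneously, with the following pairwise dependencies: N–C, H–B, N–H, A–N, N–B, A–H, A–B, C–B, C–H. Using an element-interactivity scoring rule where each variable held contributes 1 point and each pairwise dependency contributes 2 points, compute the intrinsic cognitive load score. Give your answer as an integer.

Count of variables held simultaneously: 5.
Count of pairwise dependencies listed: 9.
Element contribution: 5 × 1 = 5.
Interaction contribution: 9 × 2 = 18.
Intrinsic load = 5 + 18 = 23.

23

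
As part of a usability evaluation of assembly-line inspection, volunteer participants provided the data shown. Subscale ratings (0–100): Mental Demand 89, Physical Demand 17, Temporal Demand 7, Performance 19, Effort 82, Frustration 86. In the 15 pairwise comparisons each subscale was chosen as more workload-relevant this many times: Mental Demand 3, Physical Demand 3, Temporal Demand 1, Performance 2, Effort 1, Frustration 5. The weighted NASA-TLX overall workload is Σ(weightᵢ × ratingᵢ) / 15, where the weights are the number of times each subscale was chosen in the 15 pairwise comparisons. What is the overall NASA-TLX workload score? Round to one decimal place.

58.3

The tallies are the weights (they sum to 15).
Weighted sum = 3·89 + 3·17 + 1·7 + 2·19 + 1·82 + 5·86
            = 267 + 51 + 7 + 38 + 82 + 430 = 875.
Overall workload = 875 / 15 = 58.3333 ≈ 58.3.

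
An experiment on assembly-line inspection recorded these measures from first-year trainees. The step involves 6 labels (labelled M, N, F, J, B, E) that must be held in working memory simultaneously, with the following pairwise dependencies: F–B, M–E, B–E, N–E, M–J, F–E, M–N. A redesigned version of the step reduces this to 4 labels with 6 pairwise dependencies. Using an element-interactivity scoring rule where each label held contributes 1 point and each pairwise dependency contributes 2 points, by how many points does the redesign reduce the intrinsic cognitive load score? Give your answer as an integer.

Original: 6 × 1 + 7 × 2 = 6 + 14 = 20.
Redesigned: 4 × 1 + 6 × 2 = 4 + 12 = 16.
Reduction = 20 − 16 = 4.

4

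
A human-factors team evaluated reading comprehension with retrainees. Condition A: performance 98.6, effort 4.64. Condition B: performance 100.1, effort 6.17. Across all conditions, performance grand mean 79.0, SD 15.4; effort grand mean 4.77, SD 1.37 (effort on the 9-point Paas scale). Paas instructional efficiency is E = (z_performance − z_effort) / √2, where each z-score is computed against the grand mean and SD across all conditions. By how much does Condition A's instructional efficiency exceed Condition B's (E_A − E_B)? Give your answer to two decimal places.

0.72

Condition A: z_P = (98.6 − 79.0)/15.4 = 1.2727; z_E = (4.64 − 4.77)/1.37 = -0.0949; E_A = (1.2727 − (-0.0949))/√2 = 0.9670.
Condition B: z_P = (100.1 − 79.0)/15.4 = 1.3701; z_E = (6.17 − 4.77)/1.37 = 1.0219; E_B = (1.3701 − 1.0219)/√2 = 0.2462.
E_A − E_B = 0.9670 − 0.2462 = 0.7208 ≈ 0.72.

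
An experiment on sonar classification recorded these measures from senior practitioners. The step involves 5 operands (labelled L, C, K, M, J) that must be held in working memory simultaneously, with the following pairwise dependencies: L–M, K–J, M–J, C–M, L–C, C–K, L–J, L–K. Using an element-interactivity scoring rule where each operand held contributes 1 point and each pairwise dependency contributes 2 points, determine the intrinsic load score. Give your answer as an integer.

21

Count of operands held simultaneously: 5.
Count of pairwise dependencies listed: 8.
Element contribution: 5 × 1 = 5.
Interaction contribution: 8 × 2 = 16.
Intrinsic load = 5 + 16 = 21.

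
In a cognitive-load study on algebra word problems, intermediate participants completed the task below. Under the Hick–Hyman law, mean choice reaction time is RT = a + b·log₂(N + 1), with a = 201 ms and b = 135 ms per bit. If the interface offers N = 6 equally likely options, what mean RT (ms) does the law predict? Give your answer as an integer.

580

log₂(6 + 1) = log₂(7) = 2.8074.
RT = 201 + 135 × 2.8074 = 201 + 378.9990 = 579.9990 ms.
≈ 580 ms.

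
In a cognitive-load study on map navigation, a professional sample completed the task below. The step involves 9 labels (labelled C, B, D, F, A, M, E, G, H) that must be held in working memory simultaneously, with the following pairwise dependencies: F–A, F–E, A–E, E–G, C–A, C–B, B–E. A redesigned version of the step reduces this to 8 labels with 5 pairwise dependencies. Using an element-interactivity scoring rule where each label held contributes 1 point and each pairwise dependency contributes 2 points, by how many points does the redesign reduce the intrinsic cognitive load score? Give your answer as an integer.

Original: 9 × 1 + 7 × 2 = 9 + 14 = 23.
Redesigned: 8 × 1 + 5 × 2 = 8 + 10 = 18.
Reduction = 23 − 18 = 5.

5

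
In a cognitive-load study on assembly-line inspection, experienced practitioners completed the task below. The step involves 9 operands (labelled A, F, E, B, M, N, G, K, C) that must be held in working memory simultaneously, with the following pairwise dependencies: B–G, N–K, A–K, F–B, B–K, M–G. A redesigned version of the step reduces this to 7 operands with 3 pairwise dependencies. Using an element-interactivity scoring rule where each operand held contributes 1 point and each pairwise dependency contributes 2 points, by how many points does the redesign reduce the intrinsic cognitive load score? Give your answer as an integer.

8

Original: 9 × 1 + 6 × 2 = 9 + 12 = 21.
Redesigned: 7 × 1 + 3 × 2 = 7 + 6 = 13.
Reduction = 21 − 13 = 8.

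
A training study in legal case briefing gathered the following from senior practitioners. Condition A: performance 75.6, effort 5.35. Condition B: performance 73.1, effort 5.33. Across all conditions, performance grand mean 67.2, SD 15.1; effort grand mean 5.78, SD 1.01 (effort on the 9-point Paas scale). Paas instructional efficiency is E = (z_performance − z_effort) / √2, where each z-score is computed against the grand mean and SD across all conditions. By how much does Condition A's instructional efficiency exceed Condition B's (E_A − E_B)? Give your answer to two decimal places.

Condition A: z_P = (75.6 − 67.2)/15.1 = 0.5563; z_E = (5.35 − 5.78)/1.01 = -0.4257; E_A = (0.5563 − (-0.4257))/√2 = 0.6944.
Condition B: z_P = (73.1 − 67.2)/15.1 = 0.3907; z_E = (5.33 − 5.78)/1.01 = -0.4455; E_B = (0.3907 − (-0.4455))/√2 = 0.5913.
E_A − E_B = 0.6944 − 0.5913 = 0.1031 ≈ 0.10.

0.10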